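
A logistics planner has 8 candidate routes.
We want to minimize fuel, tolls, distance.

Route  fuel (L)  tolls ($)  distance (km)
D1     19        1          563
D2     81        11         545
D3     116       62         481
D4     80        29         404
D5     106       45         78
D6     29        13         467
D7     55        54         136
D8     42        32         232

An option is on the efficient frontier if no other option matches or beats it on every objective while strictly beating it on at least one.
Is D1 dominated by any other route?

No

D2: worse on fuel (81 vs 19).
D3: worse on fuel (116 vs 19).
D4: worse on fuel (80 vs 19).
D5: worse on fuel (106 vs 19).
D6: worse on fuel (29 vs 19).
D7: worse on fuel (55 vs 19).
D8: worse on fuel (42 vs 19).
No option is at least as good as D1 on every objective and strictly better on one.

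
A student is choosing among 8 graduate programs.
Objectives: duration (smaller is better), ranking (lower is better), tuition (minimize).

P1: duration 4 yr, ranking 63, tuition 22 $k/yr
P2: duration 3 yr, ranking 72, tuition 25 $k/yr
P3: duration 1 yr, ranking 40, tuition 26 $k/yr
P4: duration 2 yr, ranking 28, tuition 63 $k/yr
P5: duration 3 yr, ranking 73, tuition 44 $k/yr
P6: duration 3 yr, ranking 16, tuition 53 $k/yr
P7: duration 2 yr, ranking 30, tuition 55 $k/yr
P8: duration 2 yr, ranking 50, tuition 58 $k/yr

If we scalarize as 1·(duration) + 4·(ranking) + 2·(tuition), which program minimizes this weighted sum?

P6

P1: 1·4 + 4·63 + 2·22 = 300
P2: 1·3 + 4·72 + 2·25 = 341
P3: 1·1 + 4·40 + 2·26 = 213
P4: 1·2 + 4·28 + 2·63 = 240
P5: 1·3 + 4·73 + 2·44 = 383
P6: 1·3 + 4·16 + 2·53 = 173
P7: 1·2 + 4·30 + 2·55 = 232
P8: 1·2 + 4·50 + 2·58 = 318
Lowest: P6 at 173.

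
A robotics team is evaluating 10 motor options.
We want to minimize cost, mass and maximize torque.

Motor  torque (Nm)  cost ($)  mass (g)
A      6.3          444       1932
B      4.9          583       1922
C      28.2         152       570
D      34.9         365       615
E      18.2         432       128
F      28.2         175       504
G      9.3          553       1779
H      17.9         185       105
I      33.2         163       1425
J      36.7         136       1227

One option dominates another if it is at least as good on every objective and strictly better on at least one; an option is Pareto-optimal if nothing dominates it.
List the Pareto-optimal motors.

A: dominated by C (torque 28.2≥6.3, cost 152≤444, mass 570≤1932).
B: dominated by C (torque 28.2≥4.9, cost 152≤583, mass 570≤1922).
C: not dominated.
D: not dominated.
E: not dominated.
F: not dominated.
G: dominated by C (torque 28.2≥9.3, cost 152≤553, mass 570≤1779).
H: not dominated (best mass).
I: dominated by J (torque 36.7≥33.2, cost 136≤163, mass 1227≤1425).
J: not dominated (best torque).

C, D, E, F, H, J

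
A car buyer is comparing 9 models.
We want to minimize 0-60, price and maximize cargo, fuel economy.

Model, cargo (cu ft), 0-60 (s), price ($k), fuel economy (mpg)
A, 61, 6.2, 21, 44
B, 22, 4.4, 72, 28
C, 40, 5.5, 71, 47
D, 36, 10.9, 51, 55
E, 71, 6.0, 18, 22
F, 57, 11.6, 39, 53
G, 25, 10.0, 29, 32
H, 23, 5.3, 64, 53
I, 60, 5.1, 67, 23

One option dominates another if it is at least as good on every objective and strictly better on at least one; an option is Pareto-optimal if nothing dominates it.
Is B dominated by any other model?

A: worse on 0-60 (6.2 vs 4.4).
C: worse on 0-60 (5.5 vs 4.4).
D: worse on 0-60 (10.9 vs 4.4).
E: worse on 0-60 (6.0 vs 4.4).
F: worse on 0-60 (11.6 vs 4.4).
G: worse on 0-60 (10.0 vs 4.4).
H: worse on 0-60 (5.3 vs 4.4).
I: worse on 0-60 (5.1 vs 4.4).
No option is at least as good as B on every objective and strictly better on one.

No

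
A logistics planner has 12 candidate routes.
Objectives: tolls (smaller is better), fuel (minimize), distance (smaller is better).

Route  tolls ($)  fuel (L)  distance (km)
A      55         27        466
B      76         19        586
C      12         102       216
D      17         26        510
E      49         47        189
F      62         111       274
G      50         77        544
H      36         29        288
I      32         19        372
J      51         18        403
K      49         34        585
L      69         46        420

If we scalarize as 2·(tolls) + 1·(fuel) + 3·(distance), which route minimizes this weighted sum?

A: 2·55 + 1·27 + 3·466 = 1535
B: 2·76 + 1·19 + 3·586 = 1929
C: 2·12 + 1·102 + 3·216 = 774
D: 2·17 + 1·26 + 3·510 = 1590
E: 2·49 + 1·47 + 3·189 = 712
F: 2·62 + 1·111 + 3·274 = 1057
G: 2·50 + 1·77 + 3·544 = 1809
H: 2·36 + 1·29 + 3·288 = 965
I: 2·32 + 1·19 + 3·372 = 1199
J: 2·51 + 1·18 + 3·403 = 1329
K: 2·49 + 1·34 + 3·585 = 1887
L: 2·69 + 1·46 + 3·420 = 1444
Lowest: E at 712.

E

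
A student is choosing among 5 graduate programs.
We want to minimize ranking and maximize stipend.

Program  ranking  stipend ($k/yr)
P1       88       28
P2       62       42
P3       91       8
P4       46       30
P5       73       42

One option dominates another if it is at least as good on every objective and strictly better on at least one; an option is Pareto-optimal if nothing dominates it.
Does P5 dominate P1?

Yes

P5 vs P1: ranking 73≤88, stipend 42≥28 — P5 is at least as good on every objective with at least one strict improvement.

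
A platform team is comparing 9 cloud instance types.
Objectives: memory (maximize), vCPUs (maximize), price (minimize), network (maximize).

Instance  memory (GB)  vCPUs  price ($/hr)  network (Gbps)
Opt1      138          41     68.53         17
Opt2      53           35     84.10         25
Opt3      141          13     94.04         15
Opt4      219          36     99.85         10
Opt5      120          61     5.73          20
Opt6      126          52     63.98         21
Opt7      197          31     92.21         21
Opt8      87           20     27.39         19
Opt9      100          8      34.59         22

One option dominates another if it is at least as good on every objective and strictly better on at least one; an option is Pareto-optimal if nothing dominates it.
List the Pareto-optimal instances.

Opt1, Opt2, Opt4, Opt5, Opt6, Opt7, Opt9

Opt1: not dominated.
Opt2: not dominated (best network).
Opt3: dominated by Opt7 (memory 197≥141, vCPUs 31≥13, price 92.21≤94.04, network 21≥15).
Opt4: not dominated (best memory).
Opt5: not dominated (best vCPUs).
Opt6: not dominated.
Opt7: not dominated.
Opt8: dominated by Opt5 (memory 120≥87, vCPUs 61≥20, price 5.73≤27.39, network 20≥19).
Opt9: not dominated.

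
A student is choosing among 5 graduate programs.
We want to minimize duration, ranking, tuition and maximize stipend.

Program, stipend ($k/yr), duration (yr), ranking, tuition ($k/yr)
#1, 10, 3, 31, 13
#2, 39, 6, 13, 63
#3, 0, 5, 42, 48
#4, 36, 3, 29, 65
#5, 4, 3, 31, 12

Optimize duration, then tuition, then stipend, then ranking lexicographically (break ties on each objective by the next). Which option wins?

First minimize duration: best is 3, kept {#1, #4, #5}.
Then minimize tuition: best is 12, kept {#5}.

#5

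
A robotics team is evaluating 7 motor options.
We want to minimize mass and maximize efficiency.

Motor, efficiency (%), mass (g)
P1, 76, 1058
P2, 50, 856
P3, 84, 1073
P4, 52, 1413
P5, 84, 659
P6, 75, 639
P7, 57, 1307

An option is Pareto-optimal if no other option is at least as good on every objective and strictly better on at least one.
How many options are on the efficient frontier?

P1: dominated by P5 (efficiency 84≥76, mass 659≤1058).
P2: dominated by P5 (efficiency 84≥50, mass 659≤856).
P3: dominated by P5 (efficiency 84≥84, mass 659≤1073).
P4: dominated by P1 (efficiency 76≥52, mass 1058≤1413).
P5: not dominated.
P6: not dominated (best mass).
P7: dominated by P1 (efficiency 76≥57, mass 1058≤1307).
Pareto-optimal: P5, P6 → 2.

2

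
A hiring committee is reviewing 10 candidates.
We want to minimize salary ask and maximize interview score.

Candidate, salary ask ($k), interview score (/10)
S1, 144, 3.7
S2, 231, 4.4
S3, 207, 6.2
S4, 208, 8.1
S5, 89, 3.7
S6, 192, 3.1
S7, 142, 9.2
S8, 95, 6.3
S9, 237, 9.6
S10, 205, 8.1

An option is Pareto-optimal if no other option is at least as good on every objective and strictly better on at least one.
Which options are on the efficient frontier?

S5, S7, S8, S9

S1: dominated by S5 (salary ask 89≤144, interview score 3.7≥3.7).
S2: dominated by S3 (salary ask 207≤231, interview score 6.2≥4.4).
S3: dominated by S7 (salary ask 142≤207, interview score 9.2≥6.2).
S4: dominated by S7 (salary ask 142≤208, interview score 9.2≥8.1).
S5: not dominated (best salary ask).
S6: dominated by S1 (salary ask 144≤192, interview score 3.7≥3.1).
S7: not dominated.
S8: not dominated.
S9: not dominated (best interview score).
S10: dominated by S7 (salary ask 142≤205, interview score 9.2≥8.1).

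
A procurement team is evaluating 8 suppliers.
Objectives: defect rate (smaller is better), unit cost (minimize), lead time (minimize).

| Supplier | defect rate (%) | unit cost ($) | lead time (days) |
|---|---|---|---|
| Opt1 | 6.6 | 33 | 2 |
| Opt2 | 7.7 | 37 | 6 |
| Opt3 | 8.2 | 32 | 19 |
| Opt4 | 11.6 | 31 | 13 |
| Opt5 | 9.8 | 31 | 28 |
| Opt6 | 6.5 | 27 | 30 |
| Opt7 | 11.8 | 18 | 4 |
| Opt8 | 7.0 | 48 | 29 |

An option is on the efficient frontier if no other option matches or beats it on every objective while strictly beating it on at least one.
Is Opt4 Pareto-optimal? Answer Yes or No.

Yes

Opt1: worse on unit cost (33 vs 31).
Opt2: worse on unit cost (37 vs 31).
Opt3: worse on unit cost (32 vs 31).
Opt5: worse on lead time (28 vs 13).
Opt6: worse on lead time (30 vs 13).
Opt7: worse on defect rate (11.8 vs 11.6).
Opt8: worse on unit cost (48 vs 31).
No option is at least as good as Opt4 on every objective and strictly better on one.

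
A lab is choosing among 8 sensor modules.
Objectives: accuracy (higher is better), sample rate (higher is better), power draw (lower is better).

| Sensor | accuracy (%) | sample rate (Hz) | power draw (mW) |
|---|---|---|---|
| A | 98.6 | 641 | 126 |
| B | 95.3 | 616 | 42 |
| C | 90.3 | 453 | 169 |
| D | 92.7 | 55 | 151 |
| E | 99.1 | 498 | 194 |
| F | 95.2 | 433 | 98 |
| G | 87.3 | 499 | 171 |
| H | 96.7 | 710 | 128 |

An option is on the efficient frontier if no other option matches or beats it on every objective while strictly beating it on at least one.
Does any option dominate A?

B: worse on accuracy (95.3 vs 98.6).
C: worse on accuracy (90.3 vs 98.6).
D: worse on accuracy (92.7 vs 98.6).
E: worse on sample rate (498 vs 641).
F: worse on accuracy (95.2 vs 98.6).
G: worse on accuracy (87.3 vs 98.6).
H: worse on accuracy (96.7 vs 98.6).
No option is at least as good as A on every objective and strictly better on one.

No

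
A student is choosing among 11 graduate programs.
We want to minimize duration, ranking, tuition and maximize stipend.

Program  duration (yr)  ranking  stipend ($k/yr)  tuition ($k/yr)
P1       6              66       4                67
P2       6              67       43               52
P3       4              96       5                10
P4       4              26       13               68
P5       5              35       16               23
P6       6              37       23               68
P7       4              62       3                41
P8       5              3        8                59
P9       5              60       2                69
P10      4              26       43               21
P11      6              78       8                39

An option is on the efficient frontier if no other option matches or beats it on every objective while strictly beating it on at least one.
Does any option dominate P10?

P1: worse on duration (6 vs 4).
P2: worse on duration (6 vs 4).
P3: worse on ranking (96 vs 26).
P4: worse on stipend (13 vs 43).
P5: worse on duration (5 vs 4).
P6: worse on duration (6 vs 4).
P7: worse on ranking (62 vs 26).
P8: worse on duration (5 vs 4).
P9: worse on duration (5 vs 4).
P11: worse on duration (6 vs 4).
No option is at least as good as P10 on every objective and strictly better on one.

No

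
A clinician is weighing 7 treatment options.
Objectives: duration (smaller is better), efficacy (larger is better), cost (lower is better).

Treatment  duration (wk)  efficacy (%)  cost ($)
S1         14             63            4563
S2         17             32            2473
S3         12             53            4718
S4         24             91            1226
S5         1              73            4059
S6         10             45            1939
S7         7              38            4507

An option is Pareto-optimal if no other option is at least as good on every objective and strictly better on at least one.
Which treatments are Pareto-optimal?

S4, S5, S6

S1: dominated by S5 (duration 1≤14, efficacy 73≥63, cost 4059≤4563).
S2: dominated by S6 (duration 10≤17, efficacy 45≥32, cost 1939≤2473).
S3: dominated by S5 (duration 1≤12, efficacy 73≥53, cost 4059≤4718).
S4: not dominated (best efficacy).
S5: not dominated (best duration).
S6: not dominated.
S7: dominated by S5 (duration 1≤7, efficacy 73≥38, cost 4059≤4507).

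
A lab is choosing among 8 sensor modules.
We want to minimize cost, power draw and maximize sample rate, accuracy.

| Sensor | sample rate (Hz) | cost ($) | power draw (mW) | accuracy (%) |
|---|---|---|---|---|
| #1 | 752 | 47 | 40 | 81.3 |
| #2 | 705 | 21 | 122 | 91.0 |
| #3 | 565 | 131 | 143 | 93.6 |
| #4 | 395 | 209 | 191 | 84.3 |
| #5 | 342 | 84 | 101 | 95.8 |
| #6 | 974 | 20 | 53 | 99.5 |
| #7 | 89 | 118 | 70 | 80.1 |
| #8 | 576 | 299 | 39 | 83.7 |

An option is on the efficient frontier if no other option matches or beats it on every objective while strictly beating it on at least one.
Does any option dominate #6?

#1: worse on sample rate (752 vs 974).
#2: worse on sample rate (705 vs 974).
#3: worse on sample rate (565 vs 974).
#4: worse on sample rate (395 vs 974).
#5: worse on sample rate (342 vs 974).
#7: worse on sample rate (89 vs 974).
#8: worse on sample rate (576 vs 974).
No option is at least as good as #6 on every objective and strictly better on one.

No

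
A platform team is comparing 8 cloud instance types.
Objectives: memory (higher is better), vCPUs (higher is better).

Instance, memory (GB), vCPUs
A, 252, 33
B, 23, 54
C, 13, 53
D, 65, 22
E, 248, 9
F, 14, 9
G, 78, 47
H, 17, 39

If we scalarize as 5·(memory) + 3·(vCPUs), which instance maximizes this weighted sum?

A: 5·252 + 3·33 = 1359
B: 5·23 + 3·54 = 277
C: 5·13 + 3·53 = 224
D: 5·65 + 3·22 = 391
E: 5·248 + 3·9 = 1267
F: 5·14 + 3·9 = 97
G: 5·78 + 3·47 = 531
H: 5·17 + 3·39 = 202
Highest: A at 1359.

A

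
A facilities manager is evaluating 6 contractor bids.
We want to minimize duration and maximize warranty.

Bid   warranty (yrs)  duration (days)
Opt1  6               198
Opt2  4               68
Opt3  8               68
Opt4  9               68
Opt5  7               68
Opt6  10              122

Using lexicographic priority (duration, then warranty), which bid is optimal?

Opt4

First minimize duration: best is 68, kept {Opt2, Opt3, Opt4, Opt5}.
Then maximize warranty: best is 9, kept {Opt4}.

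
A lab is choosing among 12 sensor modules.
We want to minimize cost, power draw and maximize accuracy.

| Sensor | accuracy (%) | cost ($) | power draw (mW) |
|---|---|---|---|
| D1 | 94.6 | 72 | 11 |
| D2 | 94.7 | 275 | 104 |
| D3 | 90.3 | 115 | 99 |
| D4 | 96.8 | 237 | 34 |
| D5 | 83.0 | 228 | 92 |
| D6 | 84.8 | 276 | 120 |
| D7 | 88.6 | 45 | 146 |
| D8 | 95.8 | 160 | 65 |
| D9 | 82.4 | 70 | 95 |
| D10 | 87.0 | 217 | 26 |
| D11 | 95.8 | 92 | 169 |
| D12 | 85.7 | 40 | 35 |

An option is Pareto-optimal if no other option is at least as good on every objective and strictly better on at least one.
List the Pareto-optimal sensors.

D1: not dominated (best power draw).
D2: dominated by D4 (accuracy 96.8≥94.7, cost 237≤275, power draw 34≤104).
D3: dominated by D1 (accuracy 94.6≥90.3, cost 72≤115, power draw 11≤99).
D4: not dominated (best accuracy).
D5: dominated by D1 (accuracy 94.6≥83.0, cost 72≤228, power draw 11≤92).
D6: dominated by D1 (accuracy 94.6≥84.8, cost 72≤276, power draw 11≤120).
D7: not dominated.
D8: not dominated.
D9: dominated by D12 (accuracy 85.7≥82.4, cost 40≤70, power draw 35≤95).
D10: dominated by D1 (accuracy 94.6≥87.0, cost 72≤217, power draw 11≤26).
D11: not dominated.
D12: not dominated (best cost).

D1, D4, D7, D8, D11, D12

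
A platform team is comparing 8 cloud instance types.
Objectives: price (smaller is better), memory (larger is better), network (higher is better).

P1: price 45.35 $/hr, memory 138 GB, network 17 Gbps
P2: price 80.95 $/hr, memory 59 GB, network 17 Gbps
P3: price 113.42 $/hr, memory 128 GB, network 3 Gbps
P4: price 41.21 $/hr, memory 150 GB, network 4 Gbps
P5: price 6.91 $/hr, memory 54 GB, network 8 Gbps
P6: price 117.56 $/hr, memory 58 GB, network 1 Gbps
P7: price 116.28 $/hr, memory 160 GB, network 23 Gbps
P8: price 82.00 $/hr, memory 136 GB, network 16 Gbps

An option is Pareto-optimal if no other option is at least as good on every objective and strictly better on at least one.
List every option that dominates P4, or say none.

none

P1: worse on price (45.35 vs 41.21).
P2: worse on price (80.95 vs 41.21).
P3: worse on price (113.42 vs 41.21).
P5: worse on memory (54 vs 150).
P6: worse on price (117.56 vs 41.21).
P7: worse on price (116.28 vs 41.21).
P8: worse on price (82.00 vs 41.21).
No option dominates P4.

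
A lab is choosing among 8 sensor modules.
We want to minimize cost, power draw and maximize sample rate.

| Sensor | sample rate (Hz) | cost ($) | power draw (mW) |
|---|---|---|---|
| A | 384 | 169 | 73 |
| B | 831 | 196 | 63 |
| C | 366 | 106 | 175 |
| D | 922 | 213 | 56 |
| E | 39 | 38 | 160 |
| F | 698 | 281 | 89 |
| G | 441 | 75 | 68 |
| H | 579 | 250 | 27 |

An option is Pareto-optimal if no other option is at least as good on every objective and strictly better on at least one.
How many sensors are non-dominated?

A: dominated by G (sample rate 441≥384, cost 75≤169, power draw 68≤73).
B: not dominated.
C: dominated by G (sample rate 441≥366, cost 75≤106, power draw 68≤175).
D: not dominated (best sample rate).
E: not dominated (best cost).
F: dominated by B (sample rate 831≥698, cost 196≤281, power draw 63≤89).
G: not dominated.
H: not dominated (best power draw).
Pareto-optimal: B, D, E, G, H → 5.

5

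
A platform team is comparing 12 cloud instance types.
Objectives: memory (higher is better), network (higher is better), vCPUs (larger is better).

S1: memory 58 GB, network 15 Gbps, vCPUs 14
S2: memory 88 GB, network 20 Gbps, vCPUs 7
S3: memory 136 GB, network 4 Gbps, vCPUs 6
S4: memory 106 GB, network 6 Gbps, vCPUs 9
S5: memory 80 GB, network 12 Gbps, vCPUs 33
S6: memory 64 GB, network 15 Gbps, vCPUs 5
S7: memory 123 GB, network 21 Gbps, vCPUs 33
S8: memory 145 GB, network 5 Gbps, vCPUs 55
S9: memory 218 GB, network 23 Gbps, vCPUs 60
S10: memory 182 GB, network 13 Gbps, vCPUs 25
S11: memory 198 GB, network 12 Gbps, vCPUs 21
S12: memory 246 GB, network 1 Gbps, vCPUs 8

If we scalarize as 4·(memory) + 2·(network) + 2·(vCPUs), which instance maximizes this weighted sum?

S1: 4·58 + 2·15 + 2·14 = 290
S2: 4·88 + 2·20 + 2·7 = 406
S3: 4·136 + 2·4 + 2·6 = 564
S4: 4·106 + 2·6 + 2·9 = 454
S5: 4·80 + 2·12 + 2·33 = 410
S6: 4·64 + 2·15 + 2·5 = 296
S7: 4·123 + 2·21 + 2·33 = 600
S8: 4·145 + 2·5 + 2·55 = 700
S9: 4·218 + 2·23 + 2·60 = 1038
S10: 4·182 + 2·13 + 2·25 = 804
S11: 4·198 + 2·12 + 2·21 = 858
S12: 4·246 + 2·1 + 2·8 = 1002
Highest: S9 at 1038.

S9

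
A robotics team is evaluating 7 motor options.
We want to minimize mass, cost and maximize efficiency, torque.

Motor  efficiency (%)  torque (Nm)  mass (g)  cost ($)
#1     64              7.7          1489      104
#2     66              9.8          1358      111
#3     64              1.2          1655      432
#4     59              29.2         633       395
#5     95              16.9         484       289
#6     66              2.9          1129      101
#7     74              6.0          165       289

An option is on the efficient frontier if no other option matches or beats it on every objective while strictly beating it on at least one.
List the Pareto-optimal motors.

#1, #2, #4, #5, #6, #7

#1: not dominated.
#2: not dominated.
#3: dominated by #1 (efficiency 64≥64, torque 7.7≥1.2, mass 1489≤1655, cost 104≤432).
#4: not dominated (best torque).
#5: not dominated (best efficiency).
#6: not dominated (best cost).
#7: not dominated (best mass).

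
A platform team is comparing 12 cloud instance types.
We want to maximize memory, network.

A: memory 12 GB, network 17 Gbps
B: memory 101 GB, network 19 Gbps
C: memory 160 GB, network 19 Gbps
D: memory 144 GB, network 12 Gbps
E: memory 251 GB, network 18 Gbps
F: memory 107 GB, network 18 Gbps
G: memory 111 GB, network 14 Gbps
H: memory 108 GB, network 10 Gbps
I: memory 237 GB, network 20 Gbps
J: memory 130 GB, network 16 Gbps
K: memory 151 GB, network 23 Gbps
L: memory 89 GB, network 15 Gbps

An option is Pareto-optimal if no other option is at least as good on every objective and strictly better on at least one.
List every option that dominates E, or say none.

none

A: worse on memory (12 vs 251).
B: worse on memory (101 vs 251).
C: worse on memory (160 vs 251).
D: worse on memory (144 vs 251).
F: worse on memory (107 vs 251).
G: worse on memory (111 vs 251).
H: worse on memory (108 vs 251).
I: worse on memory (237 vs 251).
J: worse on memory (130 vs 251).
K: worse on memory (151 vs 251).
L: worse on memory (89 vs 251).
No option dominates E.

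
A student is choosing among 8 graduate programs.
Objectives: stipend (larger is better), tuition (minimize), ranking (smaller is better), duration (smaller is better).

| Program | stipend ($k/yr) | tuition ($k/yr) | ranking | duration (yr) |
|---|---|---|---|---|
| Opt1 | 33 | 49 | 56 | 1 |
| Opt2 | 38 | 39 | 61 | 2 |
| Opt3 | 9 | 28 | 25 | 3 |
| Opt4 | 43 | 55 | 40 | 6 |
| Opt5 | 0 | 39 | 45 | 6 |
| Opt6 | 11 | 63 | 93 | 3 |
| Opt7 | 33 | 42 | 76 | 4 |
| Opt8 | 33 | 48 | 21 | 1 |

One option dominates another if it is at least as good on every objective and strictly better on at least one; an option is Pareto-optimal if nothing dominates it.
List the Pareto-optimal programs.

Opt2, Opt3, Opt4, Opt8

Opt1: dominated by Opt8 (stipend 33≥33, tuition 48≤49, ranking 21≤56, duration 1≤1).
Opt2: not dominated.
Opt3: not dominated (best tuition).
Opt4: not dominated (best stipend).
Opt5: dominated by Opt3 (stipend 9≥0, tuition 28≤39, ranking 25≤45, duration 3≤6).
Opt6: dominated by Opt1 (stipend 33≥11, tuition 49≤63, ranking 56≤93, duration 1≤3).
Opt7: dominated by Opt2 (stipend 38≥33, tuition 39≤42, ranking 61≤76, duration 2≤4).
Opt8: not dominated (best ranking).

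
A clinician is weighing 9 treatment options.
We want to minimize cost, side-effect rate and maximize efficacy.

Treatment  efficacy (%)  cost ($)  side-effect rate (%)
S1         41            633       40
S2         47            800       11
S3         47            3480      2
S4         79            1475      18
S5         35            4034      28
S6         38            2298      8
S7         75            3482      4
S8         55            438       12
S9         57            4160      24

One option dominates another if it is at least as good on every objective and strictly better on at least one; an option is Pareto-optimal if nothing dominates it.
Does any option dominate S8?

S1: worse on efficacy (41 vs 55).
S2: worse on efficacy (47 vs 55).
S3: worse on efficacy (47 vs 55).
S4: worse on cost (1475 vs 438).
S5: worse on efficacy (35 vs 55).
S6: worse on efficacy (38 vs 55).
S7: worse on cost (3482 vs 438).
S9: worse on cost (4160 vs 438).
No option is at least as good as S8 on every objective and strictly better on one.

No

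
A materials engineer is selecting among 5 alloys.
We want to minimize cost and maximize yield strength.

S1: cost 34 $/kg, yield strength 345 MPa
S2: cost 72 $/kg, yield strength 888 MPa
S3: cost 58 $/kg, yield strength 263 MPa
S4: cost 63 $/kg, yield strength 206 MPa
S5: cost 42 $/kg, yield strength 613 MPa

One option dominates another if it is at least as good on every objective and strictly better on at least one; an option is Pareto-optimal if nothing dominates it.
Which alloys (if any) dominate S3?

S1: cost 34≤58, yield strength 345≥263 — dominates S3.
S5: cost 42≤58, yield strength 613≥263 — dominates S3.
Others (S2, S4) are each worse than S3 on at least one objective.

S1, S5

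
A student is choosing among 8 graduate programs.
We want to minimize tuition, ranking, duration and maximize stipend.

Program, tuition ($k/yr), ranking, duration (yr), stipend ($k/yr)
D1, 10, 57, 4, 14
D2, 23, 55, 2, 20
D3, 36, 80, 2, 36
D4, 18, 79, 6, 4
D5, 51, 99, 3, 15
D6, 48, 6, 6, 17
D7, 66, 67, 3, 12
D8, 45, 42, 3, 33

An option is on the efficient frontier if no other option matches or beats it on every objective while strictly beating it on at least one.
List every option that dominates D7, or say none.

D2, D8

D2: tuition 23≤66, ranking 55≤67, duration 2≤3, stipend 20≥12 — dominates D7.
D8: tuition 45≤66, ranking 42≤67, duration 3≤3, stipend 33≥12 — dominates D7.
Others (D1, D3, D4, D5, D6) are each worse than D7 on at least one objective.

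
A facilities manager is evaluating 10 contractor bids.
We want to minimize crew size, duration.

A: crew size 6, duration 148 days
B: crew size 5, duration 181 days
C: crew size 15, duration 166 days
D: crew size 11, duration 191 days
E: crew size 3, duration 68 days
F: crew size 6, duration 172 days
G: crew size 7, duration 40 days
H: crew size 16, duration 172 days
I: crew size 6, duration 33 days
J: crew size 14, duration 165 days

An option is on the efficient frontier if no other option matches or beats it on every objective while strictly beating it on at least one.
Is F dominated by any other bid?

A vs F: crew size 6≤6, duration 148≤172 — A is at least as good on every objective and strictly better on at least one, so A dominates F.

Yes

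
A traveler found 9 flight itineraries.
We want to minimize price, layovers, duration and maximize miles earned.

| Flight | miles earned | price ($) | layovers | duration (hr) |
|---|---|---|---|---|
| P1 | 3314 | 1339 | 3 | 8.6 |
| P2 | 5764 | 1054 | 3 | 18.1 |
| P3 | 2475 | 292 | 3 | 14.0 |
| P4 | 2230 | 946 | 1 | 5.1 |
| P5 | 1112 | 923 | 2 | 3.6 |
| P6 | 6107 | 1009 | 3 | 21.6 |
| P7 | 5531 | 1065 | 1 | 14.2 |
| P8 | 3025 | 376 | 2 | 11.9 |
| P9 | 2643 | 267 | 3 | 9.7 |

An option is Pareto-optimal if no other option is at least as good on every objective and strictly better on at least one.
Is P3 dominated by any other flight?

P9 vs P3: miles earned 2643≥2475, price 267≤292, layovers 3≤3, duration 9.7≤14.0 — P9 is at least as good on every objective and strictly better on at least one, so P9 dominates P3.

Yes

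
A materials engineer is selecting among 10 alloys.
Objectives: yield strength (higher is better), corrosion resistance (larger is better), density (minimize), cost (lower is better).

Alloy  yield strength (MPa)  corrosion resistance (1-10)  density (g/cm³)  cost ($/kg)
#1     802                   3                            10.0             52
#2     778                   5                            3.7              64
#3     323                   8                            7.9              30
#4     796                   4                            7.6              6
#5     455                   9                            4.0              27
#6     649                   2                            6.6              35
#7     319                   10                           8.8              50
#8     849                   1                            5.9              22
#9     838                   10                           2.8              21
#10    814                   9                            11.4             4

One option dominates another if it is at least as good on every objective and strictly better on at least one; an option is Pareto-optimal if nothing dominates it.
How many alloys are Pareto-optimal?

4

#1: dominated by #9 (yield strength 838≥802, corrosion resistance 10≥3, density 2.8≤10.0, cost 21≤52).
#2: dominated by #9 (yield strength 838≥778, corrosion resistance 10≥5, density 2.8≤3.7, cost 21≤64).
#3: dominated by #5 (yield strength 455≥323, corrosion resistance 9≥8, density 4.0≤7.9, cost 27≤30).
#4: not dominated.
#5: dominated by #9 (yield strength 838≥455, corrosion resistance 10≥9, density 2.8≤4.0, cost 21≤27).
#6: dominated by #9 (yield strength 838≥649, corrosion resistance 10≥2, density 2.8≤6.6, cost 21≤35).
#7: dominated by #9 (yield strength 838≥319, corrosion resistance 10≥10, density 2.8≤8.8, cost 21≤50).
#8: not dominated (best yield strength).
#9: not dominated (best density).
#10: not dominated (best cost).
Pareto-optimal: #4, #8, #9, #10 → 4.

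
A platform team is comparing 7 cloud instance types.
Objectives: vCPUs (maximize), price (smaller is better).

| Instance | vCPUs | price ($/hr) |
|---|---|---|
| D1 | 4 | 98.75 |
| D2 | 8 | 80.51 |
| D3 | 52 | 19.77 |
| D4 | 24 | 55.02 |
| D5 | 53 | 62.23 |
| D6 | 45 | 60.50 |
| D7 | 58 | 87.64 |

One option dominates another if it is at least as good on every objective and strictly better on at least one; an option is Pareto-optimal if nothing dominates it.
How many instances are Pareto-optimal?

D1: dominated by D2 (vCPUs 8≥4, price 80.51≤98.75).
D2: dominated by D3 (vCPUs 52≥8, price 19.77≤80.51).
D3: not dominated (best price).
D4: dominated by D3 (vCPUs 52≥24, price 19.77≤55.02).
D5: not dominated.
D6: dominated by D3 (vCPUs 52≥45, price 19.77≤60.50).
D7: not dominated (best vCPUs).
Pareto-optimal: D3, D5, D7 → 3.

3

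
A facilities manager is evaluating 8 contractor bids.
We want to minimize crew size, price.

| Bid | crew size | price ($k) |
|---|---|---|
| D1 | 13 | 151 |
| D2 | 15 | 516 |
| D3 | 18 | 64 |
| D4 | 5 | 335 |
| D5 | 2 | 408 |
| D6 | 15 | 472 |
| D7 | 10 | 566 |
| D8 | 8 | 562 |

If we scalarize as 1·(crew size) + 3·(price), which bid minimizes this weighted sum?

D1: 1·13 + 3·151 = 466
D2: 1·15 + 3·516 = 1563
D3: 1·18 + 3·64 = 210
D4: 1·5 + 3·335 = 1010
D5: 1·2 + 3·408 = 1226
D6: 1·15 + 3·472 = 1431
D7: 1·10 + 3·566 = 1708
D8: 1·8 + 3·562 = 1694
Lowest: D3 at 210.

D3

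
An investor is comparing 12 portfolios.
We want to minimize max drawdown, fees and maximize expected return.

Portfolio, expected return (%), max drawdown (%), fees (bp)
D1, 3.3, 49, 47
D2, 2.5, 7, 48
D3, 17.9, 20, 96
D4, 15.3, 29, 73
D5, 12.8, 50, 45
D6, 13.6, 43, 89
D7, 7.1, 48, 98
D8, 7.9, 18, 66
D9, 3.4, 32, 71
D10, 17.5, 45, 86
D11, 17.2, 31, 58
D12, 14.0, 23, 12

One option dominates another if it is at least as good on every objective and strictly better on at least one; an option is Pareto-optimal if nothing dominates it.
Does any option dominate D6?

D4 vs D6: expected return 15.3≥13.6, max drawdown 29≤43, fees 73≤89 — D4 is at least as good on every objective and strictly better on at least one, so D4 dominates D6.

Yes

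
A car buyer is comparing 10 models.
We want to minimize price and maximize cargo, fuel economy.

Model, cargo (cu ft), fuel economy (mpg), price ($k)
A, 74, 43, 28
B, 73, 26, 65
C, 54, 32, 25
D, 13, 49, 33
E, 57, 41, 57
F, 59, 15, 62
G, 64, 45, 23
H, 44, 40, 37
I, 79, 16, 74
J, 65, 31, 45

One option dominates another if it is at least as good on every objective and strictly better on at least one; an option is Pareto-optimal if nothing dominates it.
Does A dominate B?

Yes

A vs B: cargo 74≥73, fuel economy 43≥26, price 28≤65 — A is at least as good on every objective with at least one strict improvement.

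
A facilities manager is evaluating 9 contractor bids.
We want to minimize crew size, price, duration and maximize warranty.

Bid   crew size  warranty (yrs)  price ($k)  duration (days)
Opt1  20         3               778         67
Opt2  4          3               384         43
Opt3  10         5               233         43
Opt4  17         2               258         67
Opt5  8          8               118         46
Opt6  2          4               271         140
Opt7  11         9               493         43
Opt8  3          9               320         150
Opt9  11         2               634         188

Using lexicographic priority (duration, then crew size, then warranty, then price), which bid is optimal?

First minimize duration: best is 43, kept {Opt2, Opt3, Opt7}.
Then minimize crew size: best is 4, kept {Opt2}.

Opt2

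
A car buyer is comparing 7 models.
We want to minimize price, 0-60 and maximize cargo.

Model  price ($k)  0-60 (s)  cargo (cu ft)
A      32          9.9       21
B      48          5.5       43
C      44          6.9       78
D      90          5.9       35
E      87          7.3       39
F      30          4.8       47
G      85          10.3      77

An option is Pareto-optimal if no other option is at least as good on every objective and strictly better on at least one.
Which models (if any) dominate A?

F

F: price 30≤32, 0-60 4.8≤9.9, cargo 47≥21 — dominates A.
Others (B, C, D, E, G) are each worse than A on at least one objective.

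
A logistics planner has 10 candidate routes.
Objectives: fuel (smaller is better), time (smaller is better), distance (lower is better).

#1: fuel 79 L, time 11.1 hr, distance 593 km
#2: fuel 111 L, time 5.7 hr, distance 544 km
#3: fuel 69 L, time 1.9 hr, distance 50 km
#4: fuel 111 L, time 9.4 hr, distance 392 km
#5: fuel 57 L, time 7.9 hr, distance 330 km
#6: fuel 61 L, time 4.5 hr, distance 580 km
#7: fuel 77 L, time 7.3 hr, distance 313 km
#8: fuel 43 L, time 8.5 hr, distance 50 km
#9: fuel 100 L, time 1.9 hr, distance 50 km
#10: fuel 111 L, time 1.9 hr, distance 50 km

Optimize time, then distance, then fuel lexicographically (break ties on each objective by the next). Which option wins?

#3

First minimize time: best is 1.9, kept {#3, #9, #10}.
Then minimize distance: best is 50, kept {#3, #9, #10}.
Then minimize fuel: best is 69, kept {#3}.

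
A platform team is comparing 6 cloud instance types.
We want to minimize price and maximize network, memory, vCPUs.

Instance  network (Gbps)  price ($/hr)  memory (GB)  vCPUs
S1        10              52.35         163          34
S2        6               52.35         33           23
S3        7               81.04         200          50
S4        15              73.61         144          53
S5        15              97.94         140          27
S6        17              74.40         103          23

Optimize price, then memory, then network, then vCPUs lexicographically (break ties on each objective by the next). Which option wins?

First minimize price: best is 52.35, kept {S1, S2}.
Then maximize memory: best is 163, kept {S1}.

S1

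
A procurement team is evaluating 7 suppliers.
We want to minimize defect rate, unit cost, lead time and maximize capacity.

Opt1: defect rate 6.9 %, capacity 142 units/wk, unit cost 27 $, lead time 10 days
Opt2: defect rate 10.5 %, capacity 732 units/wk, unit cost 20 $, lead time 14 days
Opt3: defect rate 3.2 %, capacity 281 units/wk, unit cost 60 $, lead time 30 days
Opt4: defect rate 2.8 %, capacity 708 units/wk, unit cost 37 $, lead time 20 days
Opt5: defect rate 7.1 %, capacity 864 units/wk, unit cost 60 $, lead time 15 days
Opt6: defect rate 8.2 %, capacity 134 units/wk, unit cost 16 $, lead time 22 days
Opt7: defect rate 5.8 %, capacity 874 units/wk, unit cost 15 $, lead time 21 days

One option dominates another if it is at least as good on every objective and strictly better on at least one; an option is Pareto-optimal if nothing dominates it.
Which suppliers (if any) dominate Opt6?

Opt7

Opt7: defect rate 5.8≤8.2, capacity 874≥134, unit cost 15≤16, lead time 21≤22 — dominates Opt6.
Others (Opt1, Opt2, Opt3, Opt4, Opt5) are each worse than Opt6 on at least one objective.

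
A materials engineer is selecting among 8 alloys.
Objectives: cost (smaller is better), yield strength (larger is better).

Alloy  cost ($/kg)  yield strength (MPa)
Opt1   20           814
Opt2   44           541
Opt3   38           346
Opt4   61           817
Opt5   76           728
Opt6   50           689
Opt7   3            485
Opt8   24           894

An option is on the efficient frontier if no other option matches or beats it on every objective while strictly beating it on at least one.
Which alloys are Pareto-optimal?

Opt1: not dominated.
Opt2: dominated by Opt1 (cost 20≤44, yield strength 814≥541).
Opt3: dominated by Opt1 (cost 20≤38, yield strength 814≥346).
Opt4: dominated by Opt8 (cost 24≤61, yield strength 894≥817).
Opt5: dominated by Opt1 (cost 20≤76, yield strength 814≥728).
Opt6: dominated by Opt1 (cost 20≤50, yield strength 814≥689).
Opt7: not dominated (best cost).
Opt8: not dominated (best yield strength).

Opt1, Opt7, Opt8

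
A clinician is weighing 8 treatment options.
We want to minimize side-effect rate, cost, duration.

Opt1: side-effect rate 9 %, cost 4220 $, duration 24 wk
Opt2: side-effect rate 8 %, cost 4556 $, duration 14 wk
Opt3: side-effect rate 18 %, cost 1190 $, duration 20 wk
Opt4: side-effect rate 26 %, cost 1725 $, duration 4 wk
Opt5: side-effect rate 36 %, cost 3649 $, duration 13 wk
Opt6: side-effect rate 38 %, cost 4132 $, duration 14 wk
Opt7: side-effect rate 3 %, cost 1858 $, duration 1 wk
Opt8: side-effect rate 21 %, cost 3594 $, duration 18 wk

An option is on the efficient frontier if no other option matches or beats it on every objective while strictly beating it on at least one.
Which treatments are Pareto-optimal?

Opt3, Opt4, Opt7

Opt1: dominated by Opt7 (side-effect rate 3≤9, cost 1858≤4220, duration 1≤24).
Opt2: dominated by Opt7 (side-effect rate 3≤8, cost 1858≤4556, duration 1≤14).
Opt3: not dominated (best cost).
Opt4: not dominated.
Opt5: dominated by Opt4 (side-effect rate 26≤36, cost 1725≤3649, duration 4≤13).
Opt6: dominated by Opt4 (side-effect rate 26≤38, cost 1725≤4132, duration 4≤14).
Opt7: not dominated (best side-effect rate).
Opt8: dominated by Opt7 (side-effect rate 3≤21, cost 1858≤3594, duration 1≤18).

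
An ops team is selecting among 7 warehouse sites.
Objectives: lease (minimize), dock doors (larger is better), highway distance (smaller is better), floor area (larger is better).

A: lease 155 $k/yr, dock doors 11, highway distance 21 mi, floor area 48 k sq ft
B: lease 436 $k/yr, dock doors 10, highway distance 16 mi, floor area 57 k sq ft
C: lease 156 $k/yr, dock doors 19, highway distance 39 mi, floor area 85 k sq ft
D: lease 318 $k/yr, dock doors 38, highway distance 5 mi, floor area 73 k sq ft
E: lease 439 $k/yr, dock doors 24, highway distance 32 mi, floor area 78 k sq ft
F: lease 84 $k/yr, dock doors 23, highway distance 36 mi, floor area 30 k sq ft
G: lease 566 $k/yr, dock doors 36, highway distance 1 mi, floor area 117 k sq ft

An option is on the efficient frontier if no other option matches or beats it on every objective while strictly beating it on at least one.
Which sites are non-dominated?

A: not dominated.
B: dominated by D (lease 318≤436, dock doors 38≥10, highway distance 5≤16, floor area 73≥57).
C: not dominated.
D: not dominated (best dock doors).
E: not dominated.
F: not dominated (best lease).
G: not dominated (best highway distance).

A, C, D, E, F, G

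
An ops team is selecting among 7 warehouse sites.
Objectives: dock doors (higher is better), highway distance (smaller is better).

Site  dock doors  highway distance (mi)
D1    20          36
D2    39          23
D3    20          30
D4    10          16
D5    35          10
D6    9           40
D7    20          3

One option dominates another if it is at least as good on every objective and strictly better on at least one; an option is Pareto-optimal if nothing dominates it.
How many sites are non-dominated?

D1: dominated by D2 (dock doors 39≥20, highway distance 23≤36).
D2: not dominated (best dock doors).
D3: dominated by D2 (dock doors 39≥20, highway distance 23≤30).
D4: dominated by D5 (dock doors 35≥10, highway distance 10≤16).
D5: not dominated.
D6: dominated by D1 (dock doors 20≥9, highway distance 36≤40).
D7: not dominated (best highway distance).
Pareto-optimal: D2, D5, D7 → 3.

3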